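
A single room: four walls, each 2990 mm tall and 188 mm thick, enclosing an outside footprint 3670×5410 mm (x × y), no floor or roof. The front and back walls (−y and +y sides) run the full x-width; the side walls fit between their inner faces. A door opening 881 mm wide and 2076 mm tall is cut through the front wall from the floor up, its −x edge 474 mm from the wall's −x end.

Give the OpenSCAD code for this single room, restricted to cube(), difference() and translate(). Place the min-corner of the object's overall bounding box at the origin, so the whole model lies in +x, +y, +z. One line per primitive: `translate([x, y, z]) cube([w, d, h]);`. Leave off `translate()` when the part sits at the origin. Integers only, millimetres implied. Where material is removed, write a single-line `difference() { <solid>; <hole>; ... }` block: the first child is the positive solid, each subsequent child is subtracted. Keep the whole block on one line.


difference() { cube([3670, 188, 2990]); translate([474, 0, 0]) cube([881, 188, 2076]); }
translate([0, 5222, 0]) cube([3670, 188, 2990]);
translate([0, 188, 0]) cube([188, 5034, 2990]);
translate([3482, 188, 0]) cube([188, 5034, 2990]);


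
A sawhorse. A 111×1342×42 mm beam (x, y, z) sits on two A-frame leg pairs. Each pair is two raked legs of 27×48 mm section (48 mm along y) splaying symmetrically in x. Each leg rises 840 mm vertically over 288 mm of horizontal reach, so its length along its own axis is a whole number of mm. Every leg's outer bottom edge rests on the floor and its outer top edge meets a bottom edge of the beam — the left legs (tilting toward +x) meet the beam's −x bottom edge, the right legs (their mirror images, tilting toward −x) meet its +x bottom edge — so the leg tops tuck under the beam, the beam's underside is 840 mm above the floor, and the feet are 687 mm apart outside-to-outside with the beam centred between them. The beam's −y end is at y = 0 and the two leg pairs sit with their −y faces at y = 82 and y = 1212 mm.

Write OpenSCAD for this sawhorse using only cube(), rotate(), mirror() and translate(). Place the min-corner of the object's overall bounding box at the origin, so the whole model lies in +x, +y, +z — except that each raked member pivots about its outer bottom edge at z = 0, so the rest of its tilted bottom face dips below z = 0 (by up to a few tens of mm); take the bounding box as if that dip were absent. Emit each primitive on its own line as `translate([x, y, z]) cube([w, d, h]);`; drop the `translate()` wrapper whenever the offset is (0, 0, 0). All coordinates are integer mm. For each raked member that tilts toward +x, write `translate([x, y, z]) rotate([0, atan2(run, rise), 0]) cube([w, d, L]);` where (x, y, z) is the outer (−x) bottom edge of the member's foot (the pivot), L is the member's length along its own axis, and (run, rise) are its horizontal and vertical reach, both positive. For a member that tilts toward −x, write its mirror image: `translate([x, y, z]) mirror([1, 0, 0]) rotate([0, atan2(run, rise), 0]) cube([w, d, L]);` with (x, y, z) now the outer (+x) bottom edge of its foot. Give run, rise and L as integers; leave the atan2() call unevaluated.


translate([288, 0, 840]) cube([111, 1342, 42]);
translate([0, 82, 0]) rotate([0, atan2(288, 840), 0]) cube([27, 48, 888]);
translate([687, 82, 0]) mirror([1, 0, 0]) rotate([0, atan2(288, 840), 0]) cube([27, 48, 888]);
translate([0, 1212, 0]) rotate([0, atan2(288, 840), 0]) cube([27, 48, 888]);
translate([687, 1212, 0]) mirror([1, 0, 0]) rotate([0, atan2(288, 840), 0]) cube([27, 48, 888]);


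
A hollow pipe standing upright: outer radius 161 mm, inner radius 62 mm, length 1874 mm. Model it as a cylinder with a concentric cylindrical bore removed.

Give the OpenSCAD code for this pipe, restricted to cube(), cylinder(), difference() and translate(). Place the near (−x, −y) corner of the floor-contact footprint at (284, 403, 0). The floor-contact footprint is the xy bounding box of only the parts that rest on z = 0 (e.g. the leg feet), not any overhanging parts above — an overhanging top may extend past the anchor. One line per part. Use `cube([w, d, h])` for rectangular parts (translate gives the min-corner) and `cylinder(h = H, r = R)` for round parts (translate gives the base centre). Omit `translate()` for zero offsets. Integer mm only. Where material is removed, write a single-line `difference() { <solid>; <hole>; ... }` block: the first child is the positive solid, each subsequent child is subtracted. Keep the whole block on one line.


difference() { translate([445, 564, 0]) cylinder(h = 1874, r = 161); translate([445, 564, 0]) cylinder(h = 1874, r = 62); }


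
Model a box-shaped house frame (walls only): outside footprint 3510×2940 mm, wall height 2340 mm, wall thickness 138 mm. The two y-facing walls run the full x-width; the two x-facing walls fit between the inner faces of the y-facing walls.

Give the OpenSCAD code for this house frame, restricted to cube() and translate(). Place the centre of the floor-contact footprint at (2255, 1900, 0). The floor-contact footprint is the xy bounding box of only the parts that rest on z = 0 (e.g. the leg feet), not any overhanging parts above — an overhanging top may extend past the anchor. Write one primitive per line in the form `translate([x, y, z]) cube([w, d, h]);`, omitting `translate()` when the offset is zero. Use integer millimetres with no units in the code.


translate([500, 430, 0]) cube([3510, 138, 2340]);
translate([500, 3232, 0]) cube([3510, 138, 2340]);
translate([500, 568, 0]) cube([138, 2664, 2340]);
translate([3872, 568, 0]) cube([138, 2664, 2340]);


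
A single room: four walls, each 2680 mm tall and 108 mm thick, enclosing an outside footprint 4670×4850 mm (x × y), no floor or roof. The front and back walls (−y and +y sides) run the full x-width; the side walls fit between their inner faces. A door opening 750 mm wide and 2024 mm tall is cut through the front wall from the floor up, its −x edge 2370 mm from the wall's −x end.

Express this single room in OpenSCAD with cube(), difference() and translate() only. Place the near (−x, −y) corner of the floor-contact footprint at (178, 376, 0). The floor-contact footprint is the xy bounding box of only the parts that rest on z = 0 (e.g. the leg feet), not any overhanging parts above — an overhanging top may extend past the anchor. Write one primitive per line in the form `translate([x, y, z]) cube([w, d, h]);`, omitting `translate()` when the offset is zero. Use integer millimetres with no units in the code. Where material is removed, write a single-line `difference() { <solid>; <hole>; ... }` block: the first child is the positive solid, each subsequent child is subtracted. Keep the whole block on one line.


difference() { translate([178, 376, 0]) cube([4670, 108, 2680]); translate([2548, 376, 0]) cube([750, 108, 2024]); }
translate([178, 5118, 0]) cube([4670, 108, 2680]);
translate([178, 484, 0]) cube([108, 4634, 2680]);
translate([4740, 484, 0]) cube([108, 4634, 2680]);


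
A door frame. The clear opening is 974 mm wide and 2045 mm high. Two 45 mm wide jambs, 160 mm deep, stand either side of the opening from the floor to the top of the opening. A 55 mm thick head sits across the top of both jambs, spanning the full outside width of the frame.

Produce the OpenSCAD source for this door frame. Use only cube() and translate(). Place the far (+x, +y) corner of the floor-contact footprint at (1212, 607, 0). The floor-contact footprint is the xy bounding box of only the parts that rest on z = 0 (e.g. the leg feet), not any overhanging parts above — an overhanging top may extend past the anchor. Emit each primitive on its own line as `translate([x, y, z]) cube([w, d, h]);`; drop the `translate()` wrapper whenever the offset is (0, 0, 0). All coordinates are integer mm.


translate([148, 447, 0]) cube([45, 160, 2045]);
translate([1167, 447, 0]) cube([45, 160, 2045]);
translate([148, 447, 2045]) cube([1064, 160, 55]);


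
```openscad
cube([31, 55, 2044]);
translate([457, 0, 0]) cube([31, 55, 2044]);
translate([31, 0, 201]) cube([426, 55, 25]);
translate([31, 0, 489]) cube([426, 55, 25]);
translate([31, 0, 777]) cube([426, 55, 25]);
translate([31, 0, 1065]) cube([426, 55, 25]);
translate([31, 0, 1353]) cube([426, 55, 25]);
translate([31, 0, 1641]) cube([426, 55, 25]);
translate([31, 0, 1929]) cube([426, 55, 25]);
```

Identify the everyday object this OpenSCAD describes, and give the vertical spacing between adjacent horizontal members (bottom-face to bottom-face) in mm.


A ladder. The rung spacing is 288 mm.

Two tall 31×55 posts with 7 short bars between them — a ladder. Adjacent rungs sit at z = 201 and z = 489, so the spacing is 489 − 201 = 288 mm.


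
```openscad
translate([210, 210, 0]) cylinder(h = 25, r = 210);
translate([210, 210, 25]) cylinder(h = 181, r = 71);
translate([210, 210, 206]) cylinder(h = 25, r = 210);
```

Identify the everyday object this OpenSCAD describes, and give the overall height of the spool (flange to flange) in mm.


A spool. The overall height is 231 mm.

Three coaxial cylinders, large–small–large — a spool. Two 25 mm flanges and a 181 mm core give 25 + 181 + 25 = 231 mm.


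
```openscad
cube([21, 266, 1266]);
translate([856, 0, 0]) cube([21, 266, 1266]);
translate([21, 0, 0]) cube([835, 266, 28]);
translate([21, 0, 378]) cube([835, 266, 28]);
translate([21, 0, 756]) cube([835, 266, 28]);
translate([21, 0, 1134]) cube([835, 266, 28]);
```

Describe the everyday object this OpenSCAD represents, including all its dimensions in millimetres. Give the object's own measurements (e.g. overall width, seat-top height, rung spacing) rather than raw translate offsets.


An open bookshelf. Two side panels, each 21 mm thick, 266 mm deep and 1266 mm tall, stand 877 mm apart (outside-to-outside). Between them sit 4 shelves, each 28 mm thick and 266 mm deep, spanning the full gap between the sides. The bottom shelf rests on the floor (its underside at z = 0) and the clear gap between one shelf's top and the next shelf's underside is 350 mm.


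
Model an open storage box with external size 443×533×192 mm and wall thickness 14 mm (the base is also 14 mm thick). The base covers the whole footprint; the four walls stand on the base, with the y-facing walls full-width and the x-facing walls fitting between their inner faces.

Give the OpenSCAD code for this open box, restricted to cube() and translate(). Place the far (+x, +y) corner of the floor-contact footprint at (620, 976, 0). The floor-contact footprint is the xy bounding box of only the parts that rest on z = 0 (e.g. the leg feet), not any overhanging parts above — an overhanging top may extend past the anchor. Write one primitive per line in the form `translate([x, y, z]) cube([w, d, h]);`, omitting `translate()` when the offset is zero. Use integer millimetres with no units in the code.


translate([177, 443, 0]) cube([443, 533, 14]);
translate([177, 443, 14]) cube([443, 14, 178]);
translate([177, 962, 14]) cube([443, 14, 178]);
translate([177, 457, 14]) cube([14, 505, 178]);
translate([606, 457, 14]) cube([14, 505, 178]);


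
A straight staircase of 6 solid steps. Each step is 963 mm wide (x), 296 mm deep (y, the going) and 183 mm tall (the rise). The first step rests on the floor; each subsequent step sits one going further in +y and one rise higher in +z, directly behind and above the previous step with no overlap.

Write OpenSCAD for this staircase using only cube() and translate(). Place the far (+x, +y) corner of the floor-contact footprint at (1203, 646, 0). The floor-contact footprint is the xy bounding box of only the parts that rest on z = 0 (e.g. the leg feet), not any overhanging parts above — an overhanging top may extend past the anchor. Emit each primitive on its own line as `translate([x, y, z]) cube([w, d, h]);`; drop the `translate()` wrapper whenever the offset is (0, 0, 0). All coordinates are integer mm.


translate([240, 350, 0]) cube([963, 296, 183]);
translate([240, 646, 183]) cube([963, 296, 183]);
translate([240, 942, 366]) cube([963, 296, 183]);
translate([240, 1238, 549]) cube([963, 296, 183]);
translate([240, 1534, 732]) cube([963, 296, 183]);
translate([240, 1830, 915]) cube([963, 296, 183]);


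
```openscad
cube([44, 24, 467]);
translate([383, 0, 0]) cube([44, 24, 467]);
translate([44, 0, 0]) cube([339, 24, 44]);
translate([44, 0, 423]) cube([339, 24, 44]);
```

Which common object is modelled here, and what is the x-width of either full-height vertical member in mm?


A picture frame. The border width is 44 mm.

Four thin pieces enclosing a rectangular opening — a picture frame. The two full-height stiles are 467 mm tall; the top rail sits at z = 423 and is 44 mm tall, so the border above the opening is 467 − 423 = 44 mm, matching the stile x-width.


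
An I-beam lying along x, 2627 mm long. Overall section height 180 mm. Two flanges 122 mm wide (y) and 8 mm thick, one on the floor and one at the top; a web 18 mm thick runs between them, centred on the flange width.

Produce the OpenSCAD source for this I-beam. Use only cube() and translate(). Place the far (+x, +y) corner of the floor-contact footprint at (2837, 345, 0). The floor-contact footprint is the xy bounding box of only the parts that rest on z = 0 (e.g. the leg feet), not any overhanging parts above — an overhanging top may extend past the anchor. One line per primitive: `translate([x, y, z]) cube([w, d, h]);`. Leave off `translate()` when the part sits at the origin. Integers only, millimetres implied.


translate([210, 223, 0]) cube([2627, 122, 8]);
translate([210, 275, 8]) cube([2627, 18, 164]);
translate([210, 223, 172]) cube([2627, 122, 8]);


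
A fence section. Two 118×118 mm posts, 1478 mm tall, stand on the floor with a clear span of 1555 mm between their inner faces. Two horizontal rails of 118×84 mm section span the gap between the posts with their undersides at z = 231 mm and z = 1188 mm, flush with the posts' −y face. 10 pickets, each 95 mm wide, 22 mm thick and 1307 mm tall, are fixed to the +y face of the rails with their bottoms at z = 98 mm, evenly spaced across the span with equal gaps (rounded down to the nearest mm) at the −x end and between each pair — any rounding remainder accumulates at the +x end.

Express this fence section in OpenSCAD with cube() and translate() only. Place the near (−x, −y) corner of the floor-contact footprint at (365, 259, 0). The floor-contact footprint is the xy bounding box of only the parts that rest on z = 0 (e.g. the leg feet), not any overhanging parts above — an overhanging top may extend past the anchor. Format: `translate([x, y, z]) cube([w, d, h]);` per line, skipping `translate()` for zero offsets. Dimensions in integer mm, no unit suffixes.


translate([365, 259, 0]) cube([118, 118, 1478]);
translate([2038, 259, 0]) cube([118, 118, 1478]);
translate([483, 259, 231]) cube([1555, 118, 84]);
translate([483, 259, 1188]) cube([1555, 118, 84]);
translate([538, 377, 98]) cube([95, 22, 1307]);
translate([688, 377, 98]) cube([95, 22, 1307]);
translate([838, 377, 98]) cube([95, 22, 1307]);
translate([988, 377, 98]) cube([95, 22, 1307]);
translate([1138, 377, 98]) cube([95, 22, 1307]);
translate([1288, 377, 98]) cube([95, 22, 1307]);
translate([1438, 377, 98]) cube([95, 22, 1307]);
translate([1588, 377, 98]) cube([95, 22, 1307]);
translate([1738, 377, 98]) cube([95, 22, 1307]);
translate([1888, 377, 98]) cube([95, 22, 1307]);


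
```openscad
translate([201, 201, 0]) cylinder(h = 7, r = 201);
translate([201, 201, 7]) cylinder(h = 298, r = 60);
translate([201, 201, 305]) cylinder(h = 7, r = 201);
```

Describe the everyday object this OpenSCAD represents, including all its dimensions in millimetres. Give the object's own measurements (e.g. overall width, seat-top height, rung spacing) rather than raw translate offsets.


A spool: two coaxial disc flanges of radius 201 mm and thickness 7 mm, joined by a core cylinder of radius 60 mm and height 298 mm. The lower flange rests on z = 0 and the three cylinders share a vertical axis.


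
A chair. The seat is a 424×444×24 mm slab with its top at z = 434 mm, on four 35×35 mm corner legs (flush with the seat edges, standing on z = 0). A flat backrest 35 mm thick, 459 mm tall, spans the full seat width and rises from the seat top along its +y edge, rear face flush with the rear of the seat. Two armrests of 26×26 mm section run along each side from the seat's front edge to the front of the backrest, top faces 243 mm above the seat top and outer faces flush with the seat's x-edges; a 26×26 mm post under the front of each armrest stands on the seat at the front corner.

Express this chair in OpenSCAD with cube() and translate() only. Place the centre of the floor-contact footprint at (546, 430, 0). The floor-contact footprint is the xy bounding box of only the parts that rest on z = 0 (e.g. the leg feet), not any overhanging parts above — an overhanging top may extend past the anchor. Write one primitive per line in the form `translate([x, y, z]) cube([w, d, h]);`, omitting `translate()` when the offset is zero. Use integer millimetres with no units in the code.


translate([334, 208, 410]) cube([424, 444, 24]);
translate([334, 208, 0]) cube([35, 35, 410]);
translate([723, 208, 0]) cube([35, 35, 410]);
translate([334, 617, 0]) cube([35, 35, 410]);
translate([723, 617, 0]) cube([35, 35, 410]);
translate([334, 617, 434]) cube([424, 35, 459]);
translate([334, 208, 651]) cube([26, 409, 26]);
translate([732, 208, 651]) cube([26, 409, 26]);
translate([334, 208, 434]) cube([26, 26, 217]);
translate([732, 208, 434]) cube([26, 26, 217]);


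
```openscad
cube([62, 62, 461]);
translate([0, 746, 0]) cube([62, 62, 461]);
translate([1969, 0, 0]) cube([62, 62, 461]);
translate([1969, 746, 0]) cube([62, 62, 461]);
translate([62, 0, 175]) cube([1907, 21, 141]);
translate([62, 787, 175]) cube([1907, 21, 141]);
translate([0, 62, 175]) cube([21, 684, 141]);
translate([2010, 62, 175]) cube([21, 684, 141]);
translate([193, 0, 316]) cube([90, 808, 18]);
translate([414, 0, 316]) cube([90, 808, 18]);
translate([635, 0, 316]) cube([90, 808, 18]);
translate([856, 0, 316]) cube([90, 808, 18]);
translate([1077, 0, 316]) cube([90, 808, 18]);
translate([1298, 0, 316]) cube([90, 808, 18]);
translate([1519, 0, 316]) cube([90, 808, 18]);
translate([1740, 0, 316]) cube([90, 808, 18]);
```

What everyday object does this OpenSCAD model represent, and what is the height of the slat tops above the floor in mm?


A bed frame. The slat-top height is 334 mm.

Four posts, four rails, and a row of slats — a bed frame. Slats sit on the rails at z = 175 + 141 = 316; with slat thickness 18, the top is 334 mm.


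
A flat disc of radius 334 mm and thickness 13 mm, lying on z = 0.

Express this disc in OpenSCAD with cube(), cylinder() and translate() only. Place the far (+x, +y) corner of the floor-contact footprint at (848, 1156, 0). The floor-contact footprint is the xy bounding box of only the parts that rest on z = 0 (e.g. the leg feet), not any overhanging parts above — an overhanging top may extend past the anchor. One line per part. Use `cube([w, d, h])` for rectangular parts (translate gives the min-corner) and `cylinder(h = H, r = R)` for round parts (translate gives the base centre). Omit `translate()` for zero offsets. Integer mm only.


translate([514, 822, 0]) cylinder(h = 13, r = 334);


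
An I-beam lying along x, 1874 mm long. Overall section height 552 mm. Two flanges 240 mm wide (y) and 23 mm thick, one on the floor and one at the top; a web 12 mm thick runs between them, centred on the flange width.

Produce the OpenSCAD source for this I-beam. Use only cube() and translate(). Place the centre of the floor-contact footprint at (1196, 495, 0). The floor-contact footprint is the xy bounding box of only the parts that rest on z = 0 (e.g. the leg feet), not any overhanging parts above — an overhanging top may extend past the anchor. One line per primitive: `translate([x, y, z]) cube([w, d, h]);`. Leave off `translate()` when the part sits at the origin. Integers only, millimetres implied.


translate([259, 375, 0]) cube([1874, 240, 23]);
translate([259, 489, 23]) cube([1874, 12, 506]);
translate([259, 375, 529]) cube([1874, 240, 23]);


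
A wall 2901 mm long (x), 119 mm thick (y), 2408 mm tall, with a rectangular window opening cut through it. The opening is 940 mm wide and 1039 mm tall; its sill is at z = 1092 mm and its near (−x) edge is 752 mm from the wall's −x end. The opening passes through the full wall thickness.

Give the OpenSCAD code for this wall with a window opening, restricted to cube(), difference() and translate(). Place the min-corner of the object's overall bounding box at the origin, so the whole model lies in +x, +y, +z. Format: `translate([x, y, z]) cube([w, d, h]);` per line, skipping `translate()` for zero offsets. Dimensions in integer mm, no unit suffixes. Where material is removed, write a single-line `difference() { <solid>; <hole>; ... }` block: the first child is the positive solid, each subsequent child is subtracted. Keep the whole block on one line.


difference() { cube([2901, 119, 2408]); translate([752, 0, 1092]) cube([940, 119, 1039]); }


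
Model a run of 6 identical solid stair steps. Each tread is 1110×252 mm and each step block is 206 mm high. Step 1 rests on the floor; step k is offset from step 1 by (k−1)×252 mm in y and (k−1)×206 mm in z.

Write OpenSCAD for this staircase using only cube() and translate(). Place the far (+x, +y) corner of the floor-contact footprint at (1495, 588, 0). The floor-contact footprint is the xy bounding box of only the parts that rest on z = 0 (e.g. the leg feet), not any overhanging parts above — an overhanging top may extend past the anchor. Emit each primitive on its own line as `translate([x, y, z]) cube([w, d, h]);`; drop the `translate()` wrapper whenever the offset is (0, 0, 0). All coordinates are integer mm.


translate([385, 336, 0]) cube([1110, 252, 206]);
translate([385, 588, 206]) cube([1110, 252, 206]);
translate([385, 840, 412]) cube([1110, 252, 206]);
translate([385, 1092, 618]) cube([1110, 252, 206]);
translate([385, 1344, 824]) cube([1110, 252, 206]);
translate([385, 1596, 1030]) cube([1110, 252, 206]);


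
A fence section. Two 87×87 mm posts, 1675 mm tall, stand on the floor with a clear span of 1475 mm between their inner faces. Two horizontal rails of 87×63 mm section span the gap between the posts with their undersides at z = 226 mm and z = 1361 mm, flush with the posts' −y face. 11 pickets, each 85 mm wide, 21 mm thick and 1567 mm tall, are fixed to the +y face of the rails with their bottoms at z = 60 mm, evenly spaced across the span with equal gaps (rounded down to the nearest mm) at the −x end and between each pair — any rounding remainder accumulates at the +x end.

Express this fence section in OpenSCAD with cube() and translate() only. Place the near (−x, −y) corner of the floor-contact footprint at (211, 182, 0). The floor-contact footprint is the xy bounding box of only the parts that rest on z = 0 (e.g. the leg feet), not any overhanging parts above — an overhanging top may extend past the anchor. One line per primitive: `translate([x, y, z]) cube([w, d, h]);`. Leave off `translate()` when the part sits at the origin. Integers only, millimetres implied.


translate([211, 182, 0]) cube([87, 87, 1675]);
translate([1773, 182, 0]) cube([87, 87, 1675]);
translate([298, 182, 226]) cube([1475, 87, 63]);
translate([298, 182, 1361]) cube([1475, 87, 63]);
translate([343, 269, 60]) cube([85, 21, 1567]);
translate([473, 269, 60]) cube([85, 21, 1567]);
translate([603, 269, 60]) cube([85, 21, 1567]);
translate([733, 269, 60]) cube([85, 21, 1567]);
translate([863, 269, 60]) cube([85, 21, 1567]);
translate([993, 269, 60]) cube([85, 21, 1567]);
translate([1123, 269, 60]) cube([85, 21, 1567]);
translate([1253, 269, 60]) cube([85, 21, 1567]);
translate([1383, 269, 60]) cube([85, 21, 1567]);
translate([1513, 269, 60]) cube([85, 21, 1567]);
translate([1643, 269, 60]) cube([85, 21, 1567]);


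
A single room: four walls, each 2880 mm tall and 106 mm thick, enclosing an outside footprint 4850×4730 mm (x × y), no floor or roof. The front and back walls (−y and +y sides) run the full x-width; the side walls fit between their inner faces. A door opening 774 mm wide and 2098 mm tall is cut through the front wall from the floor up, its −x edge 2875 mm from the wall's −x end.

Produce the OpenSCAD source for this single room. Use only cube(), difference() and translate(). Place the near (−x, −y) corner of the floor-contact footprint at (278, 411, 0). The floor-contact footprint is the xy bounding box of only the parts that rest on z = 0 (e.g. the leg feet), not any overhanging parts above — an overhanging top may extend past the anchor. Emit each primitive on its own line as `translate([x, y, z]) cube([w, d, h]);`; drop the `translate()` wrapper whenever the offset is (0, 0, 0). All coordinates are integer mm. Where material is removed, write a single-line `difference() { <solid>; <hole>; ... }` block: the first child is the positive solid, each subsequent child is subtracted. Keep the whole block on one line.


difference() { translate([278, 411, 0]) cube([4850, 106, 2880]); translate([3153, 411, 0]) cube([774, 106, 2098]); }
translate([278, 5035, 0]) cube([4850, 106, 2880]);
translate([278, 517, 0]) cube([106, 4518, 2880]);
translate([5022, 517, 0]) cube([106, 4518, 2880]);


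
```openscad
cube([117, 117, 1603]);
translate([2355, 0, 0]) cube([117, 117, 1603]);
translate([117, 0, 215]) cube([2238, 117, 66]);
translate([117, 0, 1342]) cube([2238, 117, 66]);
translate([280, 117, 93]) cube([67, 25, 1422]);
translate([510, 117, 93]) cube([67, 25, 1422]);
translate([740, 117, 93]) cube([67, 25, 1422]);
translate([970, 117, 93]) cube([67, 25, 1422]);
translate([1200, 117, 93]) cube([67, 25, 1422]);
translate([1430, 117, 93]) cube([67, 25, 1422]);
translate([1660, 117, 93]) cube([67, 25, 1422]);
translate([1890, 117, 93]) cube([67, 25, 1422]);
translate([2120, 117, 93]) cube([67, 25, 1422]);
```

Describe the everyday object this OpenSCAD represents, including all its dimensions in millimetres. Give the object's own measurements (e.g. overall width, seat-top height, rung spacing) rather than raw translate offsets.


A fence section. Two 117×117 mm posts, 1603 mm tall, stand on the floor with a clear span of 2238 mm between their inner faces. Two horizontal rails of 117×66 mm section span the gap between the posts with their undersides at z = 215 mm and z = 1342 mm, flush with the posts' −y face. 9 pickets, each 67 mm wide, 25 mm thick and 1422 mm tall, are fixed to the +y face of the rails with their bottoms at z = 93 mm, spaced across the span with a 163 mm gap after the −x post and between neighbouring pickets, with 168 mm left before the +x post.


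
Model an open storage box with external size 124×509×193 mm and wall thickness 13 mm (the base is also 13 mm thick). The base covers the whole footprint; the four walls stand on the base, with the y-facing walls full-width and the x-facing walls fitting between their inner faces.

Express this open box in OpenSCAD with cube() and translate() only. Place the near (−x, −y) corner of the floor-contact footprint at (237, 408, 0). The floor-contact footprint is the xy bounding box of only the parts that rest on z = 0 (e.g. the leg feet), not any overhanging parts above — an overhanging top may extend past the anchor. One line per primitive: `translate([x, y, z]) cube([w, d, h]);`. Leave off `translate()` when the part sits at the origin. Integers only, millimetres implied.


translate([237, 408, 0]) cube([124, 509, 13]);
translate([237, 408, 13]) cube([124, 13, 180]);
translate([237, 904, 13]) cube([124, 13, 180]);
translate([237, 421, 13]) cube([13, 483, 180]);
translate([348, 421, 13]) cube([13, 483, 180]);


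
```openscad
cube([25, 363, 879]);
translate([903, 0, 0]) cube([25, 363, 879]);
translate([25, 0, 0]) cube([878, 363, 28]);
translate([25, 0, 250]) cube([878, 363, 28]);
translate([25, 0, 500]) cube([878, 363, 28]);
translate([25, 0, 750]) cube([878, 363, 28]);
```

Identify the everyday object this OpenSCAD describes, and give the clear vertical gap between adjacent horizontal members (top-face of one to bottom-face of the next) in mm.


A bookshelf. The clear shelf gap is 222 mm.

Two tall side panels with 4 horizontal boards between them — a bookshelf. The first two shelf undersides are at z = 0 and z = 250; with shelf thickness 28, the clear gap is 250 − 0 − 28 = 222 mm.


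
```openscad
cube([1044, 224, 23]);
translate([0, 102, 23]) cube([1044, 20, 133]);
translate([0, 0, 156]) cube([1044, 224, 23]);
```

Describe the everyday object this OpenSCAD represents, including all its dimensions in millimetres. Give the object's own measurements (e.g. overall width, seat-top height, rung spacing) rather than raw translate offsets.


An I-beam lying along x, 1044 mm long. Overall section height 179 mm. Two flanges 224 mm wide (y) and 23 mm thick, one on the floor and one at the top; a web 20 mm thick runs between them, centred on the flange width.


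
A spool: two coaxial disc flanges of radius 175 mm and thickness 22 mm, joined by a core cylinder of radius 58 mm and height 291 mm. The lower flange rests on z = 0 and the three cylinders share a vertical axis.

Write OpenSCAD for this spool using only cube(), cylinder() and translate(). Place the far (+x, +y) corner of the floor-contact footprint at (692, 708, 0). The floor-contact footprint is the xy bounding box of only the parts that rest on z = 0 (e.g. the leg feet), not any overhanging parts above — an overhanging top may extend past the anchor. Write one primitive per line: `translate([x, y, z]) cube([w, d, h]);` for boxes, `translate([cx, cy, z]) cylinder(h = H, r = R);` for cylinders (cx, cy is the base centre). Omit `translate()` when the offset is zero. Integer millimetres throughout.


translate([517, 533, 0]) cylinder(h = 22, r = 175);
translate([517, 533, 22]) cylinder(h = 291, r = 58);
translate([517, 533, 313]) cylinder(h = 22, r = 175);


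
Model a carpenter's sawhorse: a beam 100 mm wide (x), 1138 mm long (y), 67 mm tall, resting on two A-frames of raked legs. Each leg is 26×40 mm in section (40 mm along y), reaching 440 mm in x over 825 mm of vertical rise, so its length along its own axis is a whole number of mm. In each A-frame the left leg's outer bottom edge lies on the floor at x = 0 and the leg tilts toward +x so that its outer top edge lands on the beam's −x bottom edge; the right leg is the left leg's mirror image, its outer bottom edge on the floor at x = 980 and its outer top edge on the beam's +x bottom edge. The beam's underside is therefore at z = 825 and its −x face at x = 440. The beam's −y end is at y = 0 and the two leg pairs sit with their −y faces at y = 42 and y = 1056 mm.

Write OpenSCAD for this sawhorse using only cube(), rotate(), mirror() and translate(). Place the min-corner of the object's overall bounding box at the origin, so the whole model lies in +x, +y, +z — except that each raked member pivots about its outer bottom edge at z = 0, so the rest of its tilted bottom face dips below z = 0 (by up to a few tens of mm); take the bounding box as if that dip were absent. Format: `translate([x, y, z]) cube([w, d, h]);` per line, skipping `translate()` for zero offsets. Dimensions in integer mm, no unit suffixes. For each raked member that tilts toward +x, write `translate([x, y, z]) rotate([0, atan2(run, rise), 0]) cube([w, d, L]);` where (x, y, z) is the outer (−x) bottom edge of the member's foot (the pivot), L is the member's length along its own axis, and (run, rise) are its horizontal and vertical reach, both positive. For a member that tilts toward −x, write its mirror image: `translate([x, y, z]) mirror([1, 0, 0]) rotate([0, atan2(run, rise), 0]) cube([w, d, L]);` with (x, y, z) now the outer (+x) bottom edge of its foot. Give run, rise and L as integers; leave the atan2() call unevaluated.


translate([440, 0, 825]) cube([100, 1138, 67]);
translate([0, 42, 0]) rotate([0, atan2(440, 825), 0]) cube([26, 40, 935]);
translate([980, 42, 0]) mirror([1, 0, 0]) rotate([0, atan2(440, 825), 0]) cube([26, 40, 935]);
translate([0, 1056, 0]) rotate([0, atan2(440, 825), 0]) cube([26, 40, 935]);
translate([980, 1056, 0]) mirror([1, 0, 0]) rotate([0, atan2(440, 825), 0]) cube([26, 40, 935]);


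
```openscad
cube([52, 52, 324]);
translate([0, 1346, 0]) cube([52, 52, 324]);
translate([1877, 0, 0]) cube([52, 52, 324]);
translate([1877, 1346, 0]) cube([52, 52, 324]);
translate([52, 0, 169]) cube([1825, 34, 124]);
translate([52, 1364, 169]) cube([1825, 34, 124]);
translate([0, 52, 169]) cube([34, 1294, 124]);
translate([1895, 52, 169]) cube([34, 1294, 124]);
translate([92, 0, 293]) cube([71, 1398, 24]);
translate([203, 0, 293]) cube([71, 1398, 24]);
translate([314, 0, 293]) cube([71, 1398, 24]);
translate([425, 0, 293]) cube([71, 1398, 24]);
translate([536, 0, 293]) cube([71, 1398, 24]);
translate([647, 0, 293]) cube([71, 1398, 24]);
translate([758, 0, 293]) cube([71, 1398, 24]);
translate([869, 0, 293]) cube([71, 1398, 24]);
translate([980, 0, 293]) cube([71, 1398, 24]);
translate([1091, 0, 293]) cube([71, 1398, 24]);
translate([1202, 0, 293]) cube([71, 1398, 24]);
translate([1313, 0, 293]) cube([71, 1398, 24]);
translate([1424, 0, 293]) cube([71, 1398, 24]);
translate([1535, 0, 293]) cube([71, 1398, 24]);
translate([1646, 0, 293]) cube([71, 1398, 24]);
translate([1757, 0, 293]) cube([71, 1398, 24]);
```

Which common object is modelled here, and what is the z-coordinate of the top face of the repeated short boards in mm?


A bed frame. The slat-top height is 317 mm.

Four posts, four rails, and a row of slats — a bed frame. Slats sit on the rails at z = 169 + 124 = 293; with slat thickness 24, the top is 317 mm.


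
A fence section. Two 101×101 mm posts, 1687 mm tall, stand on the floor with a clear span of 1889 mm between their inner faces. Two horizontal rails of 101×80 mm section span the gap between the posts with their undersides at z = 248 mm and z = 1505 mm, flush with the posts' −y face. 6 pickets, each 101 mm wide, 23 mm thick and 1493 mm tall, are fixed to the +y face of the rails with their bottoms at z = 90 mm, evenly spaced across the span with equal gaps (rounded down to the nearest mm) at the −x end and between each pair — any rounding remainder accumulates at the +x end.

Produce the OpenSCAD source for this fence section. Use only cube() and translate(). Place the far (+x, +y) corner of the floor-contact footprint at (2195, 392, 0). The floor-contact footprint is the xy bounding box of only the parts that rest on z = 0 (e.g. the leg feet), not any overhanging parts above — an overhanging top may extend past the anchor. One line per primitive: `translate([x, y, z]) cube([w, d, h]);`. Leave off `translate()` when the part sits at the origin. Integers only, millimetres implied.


translate([104, 291, 0]) cube([101, 101, 1687]);
translate([2094, 291, 0]) cube([101, 101, 1687]);
translate([205, 291, 248]) cube([1889, 101, 80]);
translate([205, 291, 1505]) cube([1889, 101, 80]);
translate([388, 392, 90]) cube([101, 23, 1493]);
translate([672, 392, 90]) cube([101, 23, 1493]);
translate([956, 392, 90]) cube([101, 23, 1493]);
translate([1240, 392, 90]) cube([101, 23, 1493]);
translate([1524, 392, 90]) cube([101, 23, 1493]);
translate([1808, 392, 90]) cube([101, 23, 1493]);


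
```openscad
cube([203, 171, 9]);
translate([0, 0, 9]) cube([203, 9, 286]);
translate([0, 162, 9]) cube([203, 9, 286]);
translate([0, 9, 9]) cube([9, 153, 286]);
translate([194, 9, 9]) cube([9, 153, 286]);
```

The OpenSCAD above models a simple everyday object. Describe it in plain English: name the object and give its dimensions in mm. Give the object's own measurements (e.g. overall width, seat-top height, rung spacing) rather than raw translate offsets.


An open-topped rectangular box: outside dimensions 203×171×295 mm, with a uniform wall and base thickness of 9 mm. The base is a full 203×171 slab on the floor; four walls sit on top of the base. The front and back walls (the −y and +y sides) span the full width; the two side walls fit between them.


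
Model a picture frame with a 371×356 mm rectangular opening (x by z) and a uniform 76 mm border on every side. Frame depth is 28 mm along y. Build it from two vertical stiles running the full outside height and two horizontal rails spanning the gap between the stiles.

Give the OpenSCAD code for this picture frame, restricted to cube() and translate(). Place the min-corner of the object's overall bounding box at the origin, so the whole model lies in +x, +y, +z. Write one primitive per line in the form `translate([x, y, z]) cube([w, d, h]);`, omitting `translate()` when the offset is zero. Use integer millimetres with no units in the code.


cube([76, 28, 508]);
translate([447, 0, 0]) cube([76, 28, 508]);
translate([76, 0, 0]) cube([371, 28, 76]);
translate([76, 0, 432]) cube([371, 28, 76]);


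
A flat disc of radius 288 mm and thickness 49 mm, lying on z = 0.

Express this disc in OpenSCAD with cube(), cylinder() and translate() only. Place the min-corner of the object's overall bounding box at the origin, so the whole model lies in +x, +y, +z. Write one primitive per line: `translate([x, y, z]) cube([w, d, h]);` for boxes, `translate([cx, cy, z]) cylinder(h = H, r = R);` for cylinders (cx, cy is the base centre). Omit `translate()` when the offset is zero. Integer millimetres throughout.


translate([288, 288, 0]) cylinder(h = 49, r = 288);


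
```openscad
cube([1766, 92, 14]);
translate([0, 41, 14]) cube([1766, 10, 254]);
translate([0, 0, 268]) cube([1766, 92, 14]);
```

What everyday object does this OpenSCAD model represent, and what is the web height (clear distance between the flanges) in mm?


An I-beam. The web height is 254 mm.

Two wide flanges with a thin centred web — an I-beam. Overall 282 mm minus two 14 mm flanges gives a web of 282 − 2·14 = 254 mm.


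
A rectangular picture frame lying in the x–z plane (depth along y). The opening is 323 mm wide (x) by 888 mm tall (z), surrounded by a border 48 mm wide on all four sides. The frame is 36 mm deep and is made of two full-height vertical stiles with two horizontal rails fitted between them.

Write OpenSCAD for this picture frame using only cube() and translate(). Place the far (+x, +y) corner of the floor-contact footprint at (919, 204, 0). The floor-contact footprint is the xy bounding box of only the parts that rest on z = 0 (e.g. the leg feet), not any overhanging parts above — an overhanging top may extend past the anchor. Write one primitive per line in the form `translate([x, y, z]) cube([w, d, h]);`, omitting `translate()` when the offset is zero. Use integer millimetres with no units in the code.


translate([500, 168, 0]) cube([48, 36, 984]);
translate([871, 168, 0]) cube([48, 36, 984]);
translate([548, 168, 0]) cube([323, 36, 48]);
translate([548, 168, 936]) cube([323, 36, 48]);


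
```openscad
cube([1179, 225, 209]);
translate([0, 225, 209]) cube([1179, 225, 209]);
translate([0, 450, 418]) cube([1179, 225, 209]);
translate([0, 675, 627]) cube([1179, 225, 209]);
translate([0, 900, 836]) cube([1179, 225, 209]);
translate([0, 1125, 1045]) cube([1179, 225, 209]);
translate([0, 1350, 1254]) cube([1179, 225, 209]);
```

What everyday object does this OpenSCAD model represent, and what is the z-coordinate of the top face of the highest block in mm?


A staircase. The total rise is 1463 mm.

7 identical blocks, each offset up and back from the previous — a staircase. Each step is 209 mm tall and there are 7 of them, so the total rise is 7 × 209 = 1463 mm.


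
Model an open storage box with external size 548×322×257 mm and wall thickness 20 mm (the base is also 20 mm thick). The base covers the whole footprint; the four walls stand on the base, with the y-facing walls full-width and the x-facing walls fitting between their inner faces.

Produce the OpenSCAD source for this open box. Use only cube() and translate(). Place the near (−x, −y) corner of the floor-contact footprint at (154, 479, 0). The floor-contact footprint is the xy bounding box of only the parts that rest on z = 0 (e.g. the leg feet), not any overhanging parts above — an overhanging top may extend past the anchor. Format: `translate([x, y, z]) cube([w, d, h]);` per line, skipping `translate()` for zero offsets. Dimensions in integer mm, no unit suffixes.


translate([154, 479, 0]) cube([548, 322, 20]);
translate([154, 479, 20]) cube([548, 20, 237]);
translate([154, 781, 20]) cube([548, 20, 237]);
translate([154, 499, 20]) cube([20, 282, 237]);
translate([682, 499, 20]) cube([20, 282, 237]);
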